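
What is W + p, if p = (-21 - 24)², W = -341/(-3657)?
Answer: 7405766/3657 ≈ 2025.1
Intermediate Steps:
W = 341/3657 (W = -341*(-1/3657) = 341/3657 ≈ 0.093246)
p = 2025 (p = (-45)² = 2025)
W + p = 341/3657 + 2025 = 7405766/3657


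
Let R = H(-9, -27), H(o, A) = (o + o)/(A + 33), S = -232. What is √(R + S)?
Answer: I*√235 ≈ 15.33*I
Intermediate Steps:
H(o, A) = 2*o/(33 + A) (H(o, A) = (2*o)/(33 + A) = 2*o/(33 + A))
R = -3 (R = 2*(-9)/(33 - 27) = 2*(-9)/6 = 2*(-9)*(⅙) = -3)
√(R + S) = √(-3 - 232) = √(-235) = I*√235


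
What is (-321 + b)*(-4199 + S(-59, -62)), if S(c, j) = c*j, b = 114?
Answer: 111987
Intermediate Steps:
(-321 + b)*(-4199 + S(-59, -62)) = (-321 + 114)*(-4199 - 59*(-62)) = -207*(-4199 + 3658) = -207*(-541) = 111987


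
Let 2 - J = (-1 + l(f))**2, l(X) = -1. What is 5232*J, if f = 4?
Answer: -10464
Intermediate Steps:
J = -2 (J = 2 - (-1 - 1)**2 = 2 - 1*(-2)**2 = 2 - 1*4 = 2 - 4 = -2)
5232*J = 5232*(-2) = -10464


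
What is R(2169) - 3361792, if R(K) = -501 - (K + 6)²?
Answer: -8092918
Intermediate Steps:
R(K) = -501 - (6 + K)²
R(2169) - 3361792 = (-501 - (6 + 2169)²) - 3361792 = (-501 - 1*2175²) - 3361792 = (-501 - 1*4730625) - 3361792 = (-501 - 4730625) - 3361792 = -4731126 - 3361792 = -8092918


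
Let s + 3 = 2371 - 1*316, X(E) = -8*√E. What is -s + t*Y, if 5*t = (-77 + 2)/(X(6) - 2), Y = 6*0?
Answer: -2052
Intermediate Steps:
Y = 0
s = 2052 (s = -3 + (2371 - 1*316) = -3 + (2371 - 316) = -3 + 2055 = 2052)
t = -15/(-2 - 8*√6) (t = ((-77 + 2)/(-8*√6 - 2))/5 = (-75/(-2 - 8*√6))/5 = -15/(-2 - 8*√6) ≈ 0.69458)
-s + t*Y = -1*2052 + (-3/38 + 6*√6/19)*0 = -2052 + 0 = -2052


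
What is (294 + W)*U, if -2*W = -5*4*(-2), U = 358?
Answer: 98092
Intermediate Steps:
W = -20 (W = -(-5*4)*(-2)/2 = -(-10)*(-2) = -½*40 = -20)
(294 + W)*U = (294 - 20)*358 = 274*358 = 98092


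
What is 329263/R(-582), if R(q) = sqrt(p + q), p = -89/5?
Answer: -329263*I*sqrt(14995)/2999 ≈ -13444.0*I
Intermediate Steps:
p = -89/5 (p = -89*1/5 = -89/5 ≈ -17.800)
R(q) = sqrt(-89/5 + q)
329263/R(-582) = 329263/((sqrt(-445 + 25*(-582))/5)) = 329263/((sqrt(-445 - 14550)/5)) = 329263/((sqrt(-14995)/5)) = 329263/(((I*sqrt(14995))/5)) = 329263/((I*sqrt(14995)/5)) = 329263*(-I*sqrt(14995)/2999) = -329263*I*sqrt(14995)/2999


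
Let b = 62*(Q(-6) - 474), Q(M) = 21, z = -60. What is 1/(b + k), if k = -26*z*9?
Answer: -1/14046 ≈ -7.1195e-5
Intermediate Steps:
k = 14040 (k = -26*(-60)*9 = 1560*9 = 14040)
b = -28086 (b = 62*(21 - 474) = 62*(-453) = -28086)
1/(b + k) = 1/(-28086 + 14040) = 1/(-14046) = -1/14046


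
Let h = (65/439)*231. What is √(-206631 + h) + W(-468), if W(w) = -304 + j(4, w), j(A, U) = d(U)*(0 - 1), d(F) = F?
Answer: 164 + I*√39815541366/439 ≈ 164.0 + 454.53*I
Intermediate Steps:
j(A, U) = -U (j(A, U) = U*(0 - 1) = U*(-1) = -U)
W(w) = -304 - w
h = 15015/439 (h = (65*(1/439))*231 = (65/439)*231 = 15015/439 ≈ 34.203)
√(-206631 + h) + W(-468) = √(-206631 + 15015/439) + (-304 - 1*(-468)) = √(-90695994/439) + (-304 + 468) = I*√39815541366/439 + 164 = 164 + I*√39815541366/439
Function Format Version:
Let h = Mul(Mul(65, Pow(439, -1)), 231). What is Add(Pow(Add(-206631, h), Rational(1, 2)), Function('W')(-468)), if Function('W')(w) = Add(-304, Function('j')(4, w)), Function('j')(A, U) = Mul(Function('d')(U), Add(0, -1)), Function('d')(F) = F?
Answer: Add(164, Mul(Rational(1, 439), I, Pow(39815541366, Rational(1, 2)))) ≈ Add(164.00, Mul(454.53, I))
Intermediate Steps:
Function('j')(A, U) = Mul(-1, U) (Function('j')(A, U) = Mul(U, Add(0, -1)) = Mul(U, -1) = Mul(-1, U))
Function('W')(w) = Add(-304, Mul(-1, w))
h = Rational(15015, 439) (h = Mul(Mul(65, Rational(1, 439)), 231) = Mul(Rational(65, 439), 231) = Rational(15015, 439) ≈ 34.203)
Add(Pow(Add(-206631, h), Rational(1, 2)), Function('W')(-468)) = Add(Pow(Add(-206631, Rational(15015, 439)), Rational(1, 2)), Add(-304, Mul(-1, -468))) = Add(Pow(Rational(-90695994, 439), Rational(1, 2)), Add(-304, 468)) = Add(Mul(Rational(1, 439), I, Pow(39815541366, Rational(1, 2))), 164) = Add(164, Mul(Rational(1, 439), I, Pow(39815541366, Rational(1, 2))))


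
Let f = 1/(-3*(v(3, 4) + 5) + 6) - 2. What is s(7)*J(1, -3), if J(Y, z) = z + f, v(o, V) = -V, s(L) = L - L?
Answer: 0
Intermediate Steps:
s(L) = 0
f = -5/3 (f = 1/(-3*(-1*4 + 5) + 6) - 2 = 1/(-3*(-4 + 5) + 6) - 2 = 1/(-3*1 + 6) - 2 = 1/(-3 + 6) - 2 = 1/3 - 2 = ⅓ - 2 = -5/3 ≈ -1.6667)
J(Y, z) = -5/3 + z (J(Y, z) = z - 5/3 = -5/3 + z)
s(7)*J(1, -3) = 0*(-5/3 - 3) = 0*(-14/3) = 0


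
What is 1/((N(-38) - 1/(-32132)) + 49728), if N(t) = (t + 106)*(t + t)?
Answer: 32132/1431801921 ≈ 2.2442e-5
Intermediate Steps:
N(t) = 2*t*(106 + t) (N(t) = (106 + t)*(2*t) = 2*t*(106 + t))
1/((N(-38) - 1/(-32132)) + 49728) = 1/((2*(-38)*(106 - 38) - 1/(-32132)) + 49728) = 1/((2*(-38)*68 - 1*(-1/32132)) + 49728) = 1/((-5168 + 1/32132) + 49728) = 1/(-166058175/32132 + 49728) = 1/(1431801921/32132) = 32132/1431801921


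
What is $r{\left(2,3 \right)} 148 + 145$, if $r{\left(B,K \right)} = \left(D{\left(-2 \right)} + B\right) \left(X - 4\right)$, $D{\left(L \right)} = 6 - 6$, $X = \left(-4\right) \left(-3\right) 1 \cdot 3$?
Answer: $9617$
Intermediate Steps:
$X = 36$ ($X = 12 \cdot 1 \cdot 3 = 12 \cdot 3 = 36$)
$D{\left(L \right)} = 0$ ($D{\left(L \right)} = 6 - 6 = 0$)
$r{\left(B,K \right)} = 32 B$ ($r{\left(B,K \right)} = \left(0 + B\right) \left(36 - 4\right) = B 32 = 32 B$)
$r{\left(2,3 \right)} 148 + 145 = 32 \cdot 2 \cdot 148 + 145 = 64 \cdot 148 + 145 = 9472 + 145 = 9617$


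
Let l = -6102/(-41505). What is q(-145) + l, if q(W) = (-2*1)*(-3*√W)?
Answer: 2034/13835 + 6*I*√145 ≈ 0.14702 + 72.25*I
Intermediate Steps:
l = 2034/13835 (l = -6102*(-1/41505) = 2034/13835 ≈ 0.14702)
q(W) = 6*√W (q(W) = -(-6)*√W = 6*√W)
q(-145) + l = 6*√(-145) + 2034/13835 = 6*(I*√145) + 2034/13835 = 6*I*√145 + 2034/13835 = 2034/13835 + 6*I*√145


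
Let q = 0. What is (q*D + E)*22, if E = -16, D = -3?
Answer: -352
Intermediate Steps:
(q*D + E)*22 = (0*(-3) - 16)*22 = (0 - 16)*22 = -16*22 = -352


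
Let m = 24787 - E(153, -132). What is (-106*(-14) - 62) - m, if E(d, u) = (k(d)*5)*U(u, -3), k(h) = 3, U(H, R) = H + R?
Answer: -25390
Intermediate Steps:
E(d, u) = -45 + 15*u (E(d, u) = (3*5)*(u - 3) = 15*(-3 + u) = -45 + 15*u)
m = 26812 (m = 24787 - (-45 + 15*(-132)) = 24787 - (-45 - 1980) = 24787 - 1*(-2025) = 24787 + 2025 = 26812)
(-106*(-14) - 62) - m = (-106*(-14) - 62) - 1*26812 = (1484 - 62) - 26812 = 1422 - 26812 = -25390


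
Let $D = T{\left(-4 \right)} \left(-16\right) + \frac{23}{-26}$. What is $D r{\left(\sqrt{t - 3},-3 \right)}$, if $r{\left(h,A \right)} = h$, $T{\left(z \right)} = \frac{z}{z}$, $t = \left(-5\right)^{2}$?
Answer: $- \frac{439 \sqrt{22}}{26} \approx -79.196$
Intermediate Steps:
$t = 25$
$T{\left(z \right)} = 1$
$D = - \frac{439}{26}$ ($D = 1 \left(-16\right) + \frac{23}{-26} = -16 + 23 \left(- \frac{1}{26}\right) = -16 - \frac{23}{26} = - \frac{439}{26} \approx -16.885$)
$D r{\left(\sqrt{t - 3},-3 \right)} = - \frac{439 \sqrt{25 - 3}}{26} = - \frac{439 \sqrt{22}}{26}$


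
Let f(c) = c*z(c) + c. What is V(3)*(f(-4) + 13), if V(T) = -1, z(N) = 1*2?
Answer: -1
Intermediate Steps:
z(N) = 2
f(c) = 3*c (f(c) = c*2 + c = 2*c + c = 3*c)
V(3)*(f(-4) + 13) = -(3*(-4) + 13) = -(-12 + 13) = -1*1 = -1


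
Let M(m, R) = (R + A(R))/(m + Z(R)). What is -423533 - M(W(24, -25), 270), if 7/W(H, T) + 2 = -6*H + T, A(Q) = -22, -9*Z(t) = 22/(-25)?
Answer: -11553191/27 ≈ -4.2790e+5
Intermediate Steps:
Z(t) = 22/225 (Z(t) = -22/(9*(-25)) = -22*(-1)/(9*25) = -⅑*(-22/25) = 22/225)
W(H, T) = 7/(-2 + T - 6*H) (W(H, T) = 7/(-2 + (-6*H + T)) = 7/(-2 + (T - 6*H)) = 7/(-2 + T - 6*H))
M(m, R) = (-22 + R)/(22/225 + m) (M(m, R) = (R - 22)/(m + 22/225) = (-22 + R)/(22/225 + m))
-423533 - M(W(24, -25), 270) = -423533 - 225*(-22 + 270)/(22 + 225*(-7/(2 - 1*(-25) + 6*24))) = -423533 - 225*248/(22 + 225*(-7/(2 + 25 + 144))) = -423533 - 225*248/(22 + 225*(-7/171)) = -423533 - 225*248/(22 - 175/19) = -423533 - 225*248/243/19 = -423533 - 225*19*248/243 = -423533 - 1*117800/27 = -423533 - 117800/27 = -11553191/27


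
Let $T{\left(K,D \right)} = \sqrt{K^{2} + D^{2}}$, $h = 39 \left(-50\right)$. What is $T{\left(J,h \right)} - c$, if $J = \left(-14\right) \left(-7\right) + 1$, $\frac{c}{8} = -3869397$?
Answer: $30955176 + 3 \sqrt{423589} \approx 3.0957 \cdot 10^{7}$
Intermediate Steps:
$h = -1950$
$c = -30955176$ ($c = 8 \left(-3869397\right) = -30955176$)
$J = 99$ ($J = 98 + 1 = 99$)
$T{\left(K,D \right)} = \sqrt{D^{2} + K^{2}}$
$T{\left(J,h \right)} - c = \sqrt{\left(-1950\right)^{2} + 99^{2}} - -30955176 = \sqrt{3802500 + 9801} + 30955176 = \sqrt{3812301} + 30955176 = 3 \sqrt{423589} + 30955176 = 30955176 + 3 \sqrt{423589}$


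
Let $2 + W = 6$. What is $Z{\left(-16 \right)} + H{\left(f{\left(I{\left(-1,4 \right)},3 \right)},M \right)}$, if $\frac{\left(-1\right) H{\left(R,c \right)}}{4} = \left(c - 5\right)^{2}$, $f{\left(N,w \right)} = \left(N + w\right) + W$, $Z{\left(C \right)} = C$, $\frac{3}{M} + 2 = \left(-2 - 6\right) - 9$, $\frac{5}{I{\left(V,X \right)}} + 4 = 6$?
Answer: $- \frac{44192}{361} \approx -122.42$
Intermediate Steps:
$I{\left(V,X \right)} = \frac{5}{2}$ ($I{\left(V,X \right)} = \frac{5}{-4 + 6} = \frac{5}{2}$)
$W = 4$ ($W = -2 + 6 = 4$)
$M = - \frac{3}{19}$ ($M = \frac{3}{-2 - 17} = \frac{3}{-19} = 3 \left(- \frac{1}{19}\right) = - \frac{3}{19} \approx -0.15789$)
$f{\left(N,w \right)} = 4 + N + w$ ($f{\left(N,w \right)} = \left(N + w\right) + 4 = 4 + N + w$)
$H{\left(R,c \right)} = - 4 \left(-5 + c\right)^{2}$ ($H{\left(R,c \right)} = - 4 \left(c - 5\right)^{2} = - 4 \left(-5 + c\right)^{2}$)
$Z{\left(-16 \right)} + H{\left(f{\left(I{\left(-1,4 \right)},3 \right)},M \right)} = -16 - 4 \left(-5 - \frac{3}{19}\right)^{2} = -16 - 4 \left(- \frac{98}{19}\right)^{2} = -16 - \frac{38416}{361} = - \frac{44192}{361}$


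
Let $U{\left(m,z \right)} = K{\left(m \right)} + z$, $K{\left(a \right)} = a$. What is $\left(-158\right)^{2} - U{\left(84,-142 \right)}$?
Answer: $25022$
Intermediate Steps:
$U{\left(m,z \right)} = m + z$
$\left(-158\right)^{2} - U{\left(84,-142 \right)} = \left(-158\right)^{2} - \left(84 - 142\right) = 24964 - -58 = 24964 + 58 = 25022$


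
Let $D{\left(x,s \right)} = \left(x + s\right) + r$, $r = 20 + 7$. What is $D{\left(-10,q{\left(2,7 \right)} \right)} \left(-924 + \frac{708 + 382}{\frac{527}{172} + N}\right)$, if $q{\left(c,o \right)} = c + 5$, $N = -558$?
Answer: $- \frac{2121176544}{95449} \approx -22223.0$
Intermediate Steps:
$r = 27$
$q{\left(c,o \right)} = 5 + c$
$D{\left(x,s \right)} = 27 + s + x$ ($D{\left(x,s \right)} = \left(x + s\right) + 27 = \left(s + x\right) + 27 = 27 + s + x$)
$D{\left(-10,q{\left(2,7 \right)} \right)} \left(-924 + \frac{708 + 382}{\frac{527}{172} + N}\right) = \left(27 + \left(5 + 2\right) - 10\right) \left(-924 + \frac{708 + 382}{\frac{527}{172} - 558}\right) = \left(27 + 7 - 10\right) \left(-924 + \frac{1090}{527 \cdot \frac{1}{172} - 558}\right) = 24 \left(-924 + \frac{1090}{\frac{527}{172} - 558}\right) = 24 \left(-924 + \frac{1090}{- \frac{95449}{172}}\right) = 24 \left(-924 + 1090 \left(- \frac{172}{95449}\right)\right) = 24 \left(-924 - \frac{187480}{95449}\right) = 24 \left(- \frac{88382356}{95449}\right) = - \frac{2121176544}{95449}$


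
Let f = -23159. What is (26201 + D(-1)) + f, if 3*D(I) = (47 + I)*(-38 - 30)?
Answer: 5998/3 ≈ 1999.3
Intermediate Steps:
D(I) = -3196/3 - 68*I/3 (D(I) = ((47 + I)*(-38 - 30))/3 = ((47 + I)*(-68))/3 = (-3196 - 68*I)/3 = -3196/3 - 68*I/3)
(26201 + D(-1)) + f = (26201 + (-3196/3 - 68/3*(-1))) - 23159 = (26201 + (-3196/3 + 68/3)) - 23159 = (26201 - 3128/3) - 23159 = 75475/3 - 23159 = 5998/3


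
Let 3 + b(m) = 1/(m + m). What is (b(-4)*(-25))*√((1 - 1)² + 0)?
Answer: 0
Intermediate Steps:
b(m) = -3 + 1/(2*m) (b(m) = -3 + 1/(m + m) = -3 + 1/(2*m))
(b(-4)*(-25))*√((1 - 1)² + 0) = ((-3 + (½)/(-4))*(-25))*√((1 - 1)² + 0) = ((-3 + (½)*(-¼))*(-25))*√(0² + 0) = ((-3 - ⅛)*(-25))*√(0 + 0) = (-25/8*(-25))*√0 = (625/8)*0 = 0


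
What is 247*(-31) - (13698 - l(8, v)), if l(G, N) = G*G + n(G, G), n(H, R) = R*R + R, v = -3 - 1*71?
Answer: -21219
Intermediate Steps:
v = -74 (v = -3 - 71 = -74)
n(H, R) = R + R**2 (n(H, R) = R**2 + R = R + R**2)
l(G, N) = G**2 + G*(1 + G) (l(G, N) = G*G + G*(1 + G) = G**2 + G*(1 + G))
247*(-31) - (13698 - l(8, v)) = 247*(-31) - (13698 - 8*(1 + 2*8)) = -7657 - (13698 - 8*(1 + 16)) = -7657 - (13698 - 8*17) = -7657 - (13698 - 1*136) = -7657 - (13698 - 136) = -7657 - 1*13562 = -7657 - 13562 = -21219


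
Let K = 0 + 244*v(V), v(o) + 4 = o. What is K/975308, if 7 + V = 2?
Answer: -549/243827 ≈ -0.0022516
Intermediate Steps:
V = -5 (V = -7 + 2 = -5)
v(o) = -4 + o
K = -2196 (K = 0 + 244*(-4 - 5) = 0 + 244*(-9) = 0 - 2196 = -2196)
K/975308 = -2196/975308 = -2196*1/975308 = -549/243827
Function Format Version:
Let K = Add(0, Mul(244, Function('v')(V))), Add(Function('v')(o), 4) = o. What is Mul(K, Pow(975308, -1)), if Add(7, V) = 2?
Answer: Rational(-549, 243827) ≈ -0.0022516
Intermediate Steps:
V = -5 (V = Add(-7, 2) = -5)
Function('v')(o) = Add(-4, o)
K = -2196 (K = Add(0, Mul(244, Add(-4, -5))) = Add(0, Mul(244, -9)) = Add(0, -2196) = -2196)
Mul(K, Pow(975308, -1)) = Mul(-2196, Pow(975308, -1)) = Mul(-2196, Rational(1, 975308)) = Rational(-549, 243827)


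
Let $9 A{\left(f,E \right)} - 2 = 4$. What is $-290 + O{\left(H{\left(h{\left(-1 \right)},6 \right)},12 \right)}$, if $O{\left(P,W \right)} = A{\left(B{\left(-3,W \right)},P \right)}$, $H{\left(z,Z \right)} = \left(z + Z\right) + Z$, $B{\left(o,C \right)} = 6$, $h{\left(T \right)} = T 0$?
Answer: $- \frac{868}{3} \approx -289.33$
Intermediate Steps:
$h{\left(T \right)} = 0$
$H{\left(z,Z \right)} = z + 2 Z$ ($H{\left(z,Z \right)} = \left(Z + z\right) + Z = z + 2 Z$)
$A{\left(f,E \right)} = \frac{2}{3}$ ($A{\left(f,E \right)} = \frac{2}{9} + \frac{1}{9} \cdot 4 = \frac{2}{9} + \frac{4}{9} = \frac{2}{3}$)
$O{\left(P,W \right)} = \frac{2}{3}$
$-290 + O{\left(H{\left(h{\left(-1 \right)},6 \right)},12 \right)} = -290 + \frac{2}{3} = - \frac{868}{3}$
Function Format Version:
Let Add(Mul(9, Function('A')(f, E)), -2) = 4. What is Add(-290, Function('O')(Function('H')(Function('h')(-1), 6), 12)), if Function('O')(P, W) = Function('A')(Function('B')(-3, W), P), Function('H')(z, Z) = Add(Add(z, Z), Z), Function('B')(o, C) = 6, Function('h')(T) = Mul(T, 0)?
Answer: Rational(-868, 3) ≈ -289.33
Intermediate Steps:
Function('h')(T) = 0
Function('H')(z, Z) = Add(z, Mul(2, Z)) (Function('H')(z, Z) = Add(Add(Z, z), Z) = Add(z, Mul(2, Z)))
Function('A')(f, E) = Rational(2, 3) (Function('A')(f, E) = Add(Rational(2, 9), Mul(Rational(1, 9), 4)) = Add(Rational(2, 9), Rational(4, 9)) = Rational(2, 3))
Function('O')(P, W) = Rational(2, 3)
Add(-290, Function('O')(Function('H')(Function('h')(-1), 6), 12)) = Add(-290, Rational(2, 3)) = Rational(-868, 3)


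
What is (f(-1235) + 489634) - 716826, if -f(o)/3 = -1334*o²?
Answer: 6103723258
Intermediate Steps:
f(o) = 4002*o² (f(o) = -(-4002)*o² = 4002*o²)
(f(-1235) + 489634) - 716826 = (4002*(-1235)² + 489634) - 716826 = (4002*1525225 + 489634) - 716826 = (6103950450 + 489634) - 716826 = 6104440084 - 716826 = 6103723258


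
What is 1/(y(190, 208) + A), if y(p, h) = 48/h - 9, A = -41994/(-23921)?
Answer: -310973/2181072 ≈ -0.14258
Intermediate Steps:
A = 41994/23921 (A = -41994*(-1/23921) = 41994/23921 ≈ 1.7555)
y(p, h) = -9 + 48/h
1/(y(190, 208) + A) = 1/((-9 + 48/208) + 41994/23921) = 1/((-9 + 48*(1/208)) + 41994/23921) = 1/((-9 + 3/13) + 41994/23921) = 1/(-114/13 + 41994/23921) = 1/(-2181072/310973) = -310973/2181072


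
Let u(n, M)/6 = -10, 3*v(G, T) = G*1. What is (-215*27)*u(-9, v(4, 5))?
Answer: 348300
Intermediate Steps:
v(G, T) = G/3 (v(G, T) = (G*1)/3 = G/3)
u(n, M) = -60 (u(n, M) = 6*(-10) = -60)
(-215*27)*u(-9, v(4, 5)) = -215*27*(-60) = -5805*(-60) = 348300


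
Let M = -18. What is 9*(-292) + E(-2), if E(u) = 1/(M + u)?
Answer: -52561/20 ≈ -2628.1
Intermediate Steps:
E(u) = 1/(-18 + u)
9*(-292) + E(-2) = 9*(-292) + 1/(-18 - 2) = -2628 + 1/(-20) = -2628 - 1/20 = -52561/20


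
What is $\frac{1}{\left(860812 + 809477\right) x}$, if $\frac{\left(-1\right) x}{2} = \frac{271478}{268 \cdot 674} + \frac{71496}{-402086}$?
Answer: $- \frac{9078699794}{40188421772499201} \approx -2.259 \cdot 10^{-7}$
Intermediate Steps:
$x = - \frac{24060759409}{9078699794}$ ($x = - 2 \left(\frac{271478}{268 \cdot 674} + \frac{71496}{-402086}\right) = - 2 \left(\frac{271478}{180632} + 71496 \left(- \frac{1}{402086}\right)\right) = - 2 \left(271478 \cdot \frac{1}{180632} - \frac{35748}{201043}\right) = - 2 \left(\frac{135739}{90316} - \frac{35748}{201043}\right) = \left(-2\right) \frac{24060759409}{18157399588} = - \frac{24060759409}{9078699794} \approx -2.6502$)
$\frac{1}{\left(860812 + 809477\right) x} = \frac{1}{\left(860812 + 809477\right) \left(- \frac{24060759409}{9078699794}\right)} = \frac{1}{1670289} \left(- \frac{9078699794}{24060759409}\right) = - \frac{9078699794}{40188421772499201}$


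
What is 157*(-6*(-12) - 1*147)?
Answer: -11775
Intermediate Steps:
157*(-6*(-12) - 1*147) = 157*(72 - 147) = 157*(-75) = -11775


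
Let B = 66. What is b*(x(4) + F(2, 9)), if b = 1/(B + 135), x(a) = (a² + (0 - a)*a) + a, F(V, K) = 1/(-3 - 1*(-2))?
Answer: 1/67 ≈ 0.014925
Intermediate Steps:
F(V, K) = -1 (F(V, K) = 1/(-3 + 2) = 1/(-1) = -1)
x(a) = a (x(a) = (a² + (-a)*a) + a = (a² - a²) + a = 0 + a = a)
b = 1/201 (b = 1/(66 + 135) = 1/201 ≈ 0.0049751)
b*(x(4) + F(2, 9)) = (4 - 1)/201 = (1/201)*3 = 1/67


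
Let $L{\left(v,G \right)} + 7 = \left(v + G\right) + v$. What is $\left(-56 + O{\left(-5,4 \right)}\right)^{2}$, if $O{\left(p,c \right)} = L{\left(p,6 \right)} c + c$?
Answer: $9216$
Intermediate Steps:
$L{\left(v,G \right)} = -7 + G + 2 v$ ($L{\left(v,G \right)} = -7 + \left(\left(v + G\right) + v\right) = -7 + \left(\left(G + v\right) + v\right) = -7 + \left(G + 2 v\right) = -7 + G + 2 v$)
$O{\left(p,c \right)} = c + c \left(-1 + 2 p\right)$ ($O{\left(p,c \right)} = \left(-7 + 6 + 2 p\right) c + c = \left(-1 + 2 p\right) c + c = c \left(-1 + 2 p\right) + c = c + c \left(-1 + 2 p\right)$)
$\left(-56 + O{\left(-5,4 \right)}\right)^{2} = \left(-56 + 2 \cdot 4 \left(-5\right)\right)^{2} = \left(-56 - 40\right)^{2} = \left(-96\right)^{2} = 9216$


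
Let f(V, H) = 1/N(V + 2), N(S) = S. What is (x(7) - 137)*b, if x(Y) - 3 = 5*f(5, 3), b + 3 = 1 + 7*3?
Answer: -17727/7 ≈ -2532.4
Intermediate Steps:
f(V, H) = 1/(2 + V) (f(V, H) = 1/(V + 2) = 1/(2 + V))
b = 19 (b = -3 + (1 + 7*3) = -3 + (1 + 21) = -3 + 22 = 19)
x(Y) = 26/7 (x(Y) = 3 + 5/(2 + 5) = 3 + 5/7 = 26/7)
(x(7) - 137)*b = (26/7 - 137)*19 = -933/7*19 = -17727/7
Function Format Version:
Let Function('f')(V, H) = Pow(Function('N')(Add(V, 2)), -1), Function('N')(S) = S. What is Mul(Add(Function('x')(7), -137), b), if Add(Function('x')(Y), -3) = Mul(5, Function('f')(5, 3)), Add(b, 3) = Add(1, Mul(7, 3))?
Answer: Rational(-17727, 7) ≈ -2532.4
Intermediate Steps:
Function('f')(V, H) = Pow(Add(2, V), -1) (Function('f')(V, H) = Pow(Add(V, 2), -1) = Pow(Add(2, V), -1))
b = 19 (b = Add(-3, Add(1, Mul(7, 3))) = Add(-3, Add(1, 21)) = Add(-3, 22) = 19)
Function('x')(Y) = Rational(26, 7) (Function('x')(Y) = Add(3, Mul(5, Pow(Add(2, 5), -1))) = Add(3, Mul(5, Pow(7, -1))) = Add(3, Mul(5, Rational(1, 7))) = Add(3, Rational(5, 7)) = Rational(26, 7))
Mul(Add(Function('x')(7), -137), b) = Mul(Add(Rational(26, 7), -137), 19) = Mul(Rational(-933, 7), 19) = Rational(-17727, 7)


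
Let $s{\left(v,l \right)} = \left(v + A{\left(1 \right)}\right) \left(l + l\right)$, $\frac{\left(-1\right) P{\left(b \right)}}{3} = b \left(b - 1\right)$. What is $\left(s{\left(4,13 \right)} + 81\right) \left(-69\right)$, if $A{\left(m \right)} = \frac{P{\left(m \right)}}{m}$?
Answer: $-12765$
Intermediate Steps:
$P{\left(b \right)} = - 3 b \left(-1 + b\right)$ ($P{\left(b \right)} = - 3 b \left(b - 1\right) = - 3 b \left(-1 + b\right)$)
$A{\left(m \right)} = 3 - 3 m$ ($A{\left(m \right)} = \frac{3 m \left(1 - m\right)}{m} = 3 - 3 m$)
$s{\left(v,l \right)} = 2 l v$ ($s{\left(v,l \right)} = \left(v + \left(3 - 3\right)\right) \left(l + l\right) = \left(v + \left(3 - 3\right)\right) 2 l = \left(v + 0\right) 2 l = v 2 l = 2 l v$)
$\left(s{\left(4,13 \right)} + 81\right) \left(-69\right) = \left(2 \cdot 13 \cdot 4 + 81\right) \left(-69\right) = \left(104 + 81\right) \left(-69\right) = 185 \left(-69\right) = -12765$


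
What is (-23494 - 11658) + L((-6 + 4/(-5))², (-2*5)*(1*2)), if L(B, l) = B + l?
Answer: -878144/25 ≈ -35126.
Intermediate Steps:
(-23494 - 11658) + L((-6 + 4/(-5))², (-2*5)*(1*2)) = (-23494 - 11658) + ((-6 + 4/(-5))² + (-2*5)*(1*2)) = -35152 + ((-6 + 4*(-⅕))² - 10*2) = -35152 + ((-6 - ⅘)² - 20) = -35152 + ((-34/5)² - 20) = -35152 + (1156/25 - 20) = -35152 + 656/25 = -878144/25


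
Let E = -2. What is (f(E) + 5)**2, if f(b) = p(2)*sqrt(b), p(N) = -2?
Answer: 17 - 20*I*sqrt(2) ≈ 17.0 - 28.284*I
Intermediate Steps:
f(b) = -2*sqrt(b)
(f(E) + 5)**2 = (-2*I*sqrt(2) + 5)**2 = (5 - 2*I*sqrt(2))**2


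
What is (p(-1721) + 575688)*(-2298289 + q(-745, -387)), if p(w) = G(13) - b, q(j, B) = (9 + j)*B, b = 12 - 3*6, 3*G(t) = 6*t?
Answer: -1159187464040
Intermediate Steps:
G(t) = 2*t (G(t) = (6*t)/3 = 2*t)
b = -6 (b = 12 - 18 = -6)
q(j, B) = B*(9 + j)
p(w) = 32 (p(w) = 2*13 - 1*(-6) = 26 + 6 = 32)
(p(-1721) + 575688)*(-2298289 + q(-745, -387)) = (32 + 575688)*(-2298289 - 387*(9 - 745)) = 575720*(-2298289 - 387*(-736)) = 575720*(-2298289 + 284832) = 575720*(-2013457) = -1159187464040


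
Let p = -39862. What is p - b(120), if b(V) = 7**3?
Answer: -40205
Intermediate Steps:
b(V) = 343
p - b(120) = -39862 - 1*343 = -39862 - 343 = -40205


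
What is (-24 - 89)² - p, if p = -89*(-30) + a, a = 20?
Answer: 10079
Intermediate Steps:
p = 2690 (p = -89*(-30) + 20 = 2670 + 20 = 2690)
(-24 - 89)² - p = (-24 - 89)² - 1*2690 = (-113)² - 2690 = 12769 - 2690 = 10079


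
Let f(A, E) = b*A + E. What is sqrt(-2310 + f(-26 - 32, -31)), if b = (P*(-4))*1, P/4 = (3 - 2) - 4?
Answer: 5*I*sqrt(205) ≈ 71.589*I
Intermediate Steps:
P = -12 (P = 4*((3 - 2) - 4) = 4*(1 - 4) = 4*(-3) = -12)
b = 48 (b = -12*(-4)*1 = 48*1 = 48)
f(A, E) = E + 48*A (f(A, E) = 48*A + E = E + 48*A)
sqrt(-2310 + f(-26 - 32, -31)) = sqrt(-2310 + (-31 + 48*(-26 - 32))) = sqrt(-2310 + (-31 + 48*(-58))) = sqrt(-2310 + (-31 - 2784)) = sqrt(-2310 - 2815) = sqrt(-5125) = 5*I*sqrt(205)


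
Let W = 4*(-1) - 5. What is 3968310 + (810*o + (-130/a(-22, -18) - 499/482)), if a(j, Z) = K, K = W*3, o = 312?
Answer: 54932533607/13014 ≈ 4.2210e+6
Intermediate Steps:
W = -9 (W = -4 - 5 = -9)
K = -27 (K = -9*3 = -27)
a(j, Z) = -27
3968310 + (810*o + (-130/a(-22, -18) - 499/482)) = 3968310 + (810*312 + (-130/(-27) - 499/482)) = 3968310 + (252720 + (-130*(-1/27) - 499*1/482)) = 3968310 + (252720 + (130/27 - 499/482)) = 3968310 + (252720 + 49187/13014) = 3968310 + 3288947267/13014 = 54932533607/13014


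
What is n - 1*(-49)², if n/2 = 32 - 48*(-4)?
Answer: -1953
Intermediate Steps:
n = 448 (n = 2*(32 - 48*(-4)) = 2*(32 - 8*(-24)) = 2*(32 + 192) = 2*224 = 448)
n - 1*(-49)² = 448 - 1*(-49)² = 448 - 1*2401 = 448 - 2401 = -1953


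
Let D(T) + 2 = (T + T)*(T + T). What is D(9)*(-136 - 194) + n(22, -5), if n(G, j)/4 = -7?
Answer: -106288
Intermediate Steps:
D(T) = -2 + 4*T² (D(T) = -2 + (T + T)*(T + T) = -2 + (2*T)*(2*T) = -2 + 4*T²)
n(G, j) = -28 (n(G, j) = 4*(-7) = -28)
D(9)*(-136 - 194) + n(22, -5) = (-2 + 4*9²)*(-136 - 194) - 28 = (-2 + 4*81)*(-330) - 28 = (-2 + 324)*(-330) - 28 = 322*(-330) - 28 = -106260 - 28 = -106288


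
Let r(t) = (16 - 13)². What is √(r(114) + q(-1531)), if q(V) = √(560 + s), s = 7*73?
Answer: √(9 + 3*√119) ≈ 6.4596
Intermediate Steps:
r(t) = 9 (r(t) = 3² = 9)
s = 511
q(V) = 3*√119 (q(V) = √(560 + 511) = √1071 = 3*√119)
√(r(114) + q(-1531)) = √(9 + 3*√119)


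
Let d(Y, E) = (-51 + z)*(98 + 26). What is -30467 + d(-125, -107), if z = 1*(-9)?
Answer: -37907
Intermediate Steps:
z = -9
d(Y, E) = -7440 (d(Y, E) = (-51 - 9)*(98 + 26) = -60*124 = -7440)
-30467 + d(-125, -107) = -30467 - 7440 = -37907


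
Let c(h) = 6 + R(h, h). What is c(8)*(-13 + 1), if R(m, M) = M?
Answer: -168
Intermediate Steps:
c(h) = 6 + h
c(8)*(-13 + 1) = (6 + 8)*(-13 + 1) = 14*(-12) = -168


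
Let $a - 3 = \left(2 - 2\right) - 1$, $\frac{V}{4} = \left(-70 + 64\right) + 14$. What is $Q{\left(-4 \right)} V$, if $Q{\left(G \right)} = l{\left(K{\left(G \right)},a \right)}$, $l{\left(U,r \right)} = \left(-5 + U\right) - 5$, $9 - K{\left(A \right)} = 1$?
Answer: $-64$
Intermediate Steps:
$K{\left(A \right)} = 8$ ($K{\left(A \right)} = 9 - 1 = 8$)
$V = 32$ ($V = 4 \left(\left(-70 + 64\right) + 14\right) = 4 \left(-6 + 14\right) = 4 \cdot 8 = 32$)
$a = 2$ ($a = 3 + \left(\left(2 - 2\right) - 1\right) = 3 + \left(0 - 1\right) = 3 - 1 = 2$)
$l{\left(U,r \right)} = -10 + U$
$Q{\left(G \right)} = -2$ ($Q{\left(G \right)} = -10 + 8 = -2$)
$Q{\left(-4 \right)} V = \left(-2\right) 32 = -64$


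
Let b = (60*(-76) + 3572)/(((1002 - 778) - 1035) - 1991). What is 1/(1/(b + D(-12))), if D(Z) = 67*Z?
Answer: -1125910/1401 ≈ -803.65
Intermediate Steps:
b = 494/1401 (b = (-4560 + 3572)/((224 - 1035) - 1991) = -988/(-811 - 1991) = -988/(-2802) = -988*(-1/2802) = 494/1401 ≈ 0.35261)
1/(1/(b + D(-12))) = 1/(1/(494/1401 + 67*(-12))) = 1/(1/(494/1401 - 804)) = 1/(1/(-1125910/1401)) = 1/(-1401/1125910) = -1125910/1401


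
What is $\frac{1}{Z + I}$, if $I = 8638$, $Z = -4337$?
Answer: $\frac{1}{4301} \approx 0.0002325$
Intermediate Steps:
$\frac{1}{Z + I} = \frac{1}{-4337 + 8638} = \frac{1}{4301}$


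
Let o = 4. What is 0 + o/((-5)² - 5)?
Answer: ⅕ ≈ 0.20000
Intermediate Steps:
0 + o/((-5)² - 5) = 0 + 4/((-5)² - 5) = 0 + 4/(25 - 5) = 0 + 4/20 = 0 + 4*(1/20) = 0 + ⅕ = ⅕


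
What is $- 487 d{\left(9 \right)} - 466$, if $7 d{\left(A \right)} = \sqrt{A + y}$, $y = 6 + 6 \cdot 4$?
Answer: $-466 - \frac{487 \sqrt{39}}{7} \approx -900.47$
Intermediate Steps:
$y = 30$ ($y = 6 + 24 = 30$)
$d{\left(A \right)} = \frac{\sqrt{30 + A}}{7}$ ($d{\left(A \right)} = \frac{\sqrt{A + 30}}{7} = \frac{\sqrt{30 + A}}{7}$)
$- 487 d{\left(9 \right)} - 466 = - 487 \frac{\sqrt{30 + 9}}{7} - 466 = - 487 \frac{\sqrt{39}}{7} - 466 = - \frac{487 \sqrt{39}}{7} - 466 = -466 - \frac{487 \sqrt{39}}{7}$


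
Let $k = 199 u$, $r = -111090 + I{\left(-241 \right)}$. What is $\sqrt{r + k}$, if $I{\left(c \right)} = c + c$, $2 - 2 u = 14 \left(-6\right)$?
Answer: $i \sqrt{103015} \approx 320.96 i$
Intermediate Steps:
$u = 43$ ($u = 1 - \frac{14 \left(-6\right)}{2} = 1 - -42 = 1 + 42 = 43$)
$I{\left(c \right)} = 2 c$
$r = -111572$ ($r = -111090 + 2 \left(-241\right) = -111090 - 482 = -111572$)
$k = 8557$ ($k = 199 \cdot 43 = 8557$)
$\sqrt{r + k} = \sqrt{-111572 + 8557} = \sqrt{-103015} = i \sqrt{103015}$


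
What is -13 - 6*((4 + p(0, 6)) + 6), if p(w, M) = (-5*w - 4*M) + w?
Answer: 71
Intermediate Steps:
p(w, M) = -4*M - 4*w
-13 - 6*((4 + p(0, 6)) + 6) = -13 - 6*((4 + (-4*6 - 4*0)) + 6) = -13 - 6*((4 + (-24 + 0)) + 6) = -13 - 6*((4 - 24) + 6) = -13 - 6*(-20 + 6) = -13 - 6*(-14) = -13 + 84 = 71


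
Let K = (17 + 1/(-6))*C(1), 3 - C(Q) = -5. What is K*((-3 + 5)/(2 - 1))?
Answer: 808/3 ≈ 269.33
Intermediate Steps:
C(Q) = 8 (C(Q) = 3 - 1*(-5) = 3 + 5 = 8)
K = 404/3 (K = (17 + 1/(-6))*8 = (17 - ⅙)*8 = (101/6)*8 = 404/3 ≈ 134.67)
K*((-3 + 5)/(2 - 1)) = 404*((-3 + 5)/(2 - 1))/3 = 404*(2/1)/3 = 404*(2*1)/3 = (404/3)*2 = 808/3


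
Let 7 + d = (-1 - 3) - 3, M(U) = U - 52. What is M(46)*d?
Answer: 84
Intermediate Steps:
M(U) = -52 + U
d = -14 (d = -7 + ((-1 - 3) - 3) = -7 + (-4 - 3) = -7 - 7 = -14)
M(46)*d = (-52 + 46)*(-14) = -6*(-14) = 84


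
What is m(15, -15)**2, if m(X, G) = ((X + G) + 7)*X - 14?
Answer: 8281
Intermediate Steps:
m(X, G) = -14 + X*(7 + G + X) (m(X, G) = ((G + X) + 7)*X - 14 = (7 + G + X)*X - 14 = X*(7 + G + X) - 14 = -14 + X*(7 + G + X))
m(15, -15)**2 = (-14 + 15**2 + 7*15 - 15*15)**2 = (-14 + 225 + 105 - 225)**2 = 91**2 = 8281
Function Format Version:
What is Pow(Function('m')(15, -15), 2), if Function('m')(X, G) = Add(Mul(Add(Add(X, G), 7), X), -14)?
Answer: 8281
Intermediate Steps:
Function('m')(X, G) = Add(-14, Mul(X, Add(7, G, X))) (Function('m')(X, G) = Add(Mul(Add(Add(G, X), 7), X), -14) = Add(Mul(Add(7, G, X), X), -14) = Add(Mul(X, Add(7, G, X)), -14) = Add(-14, Mul(X, Add(7, G, X))))
Pow(Function('m')(15, -15), 2) = Pow(Add(-14, Pow(15, 2), Mul(7, 15), Mul(-15, 15)), 2) = Pow(Add(-14, 225, 105, -225), 2) = Pow(91, 2) = 8281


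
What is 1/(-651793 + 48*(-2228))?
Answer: -1/758737 ≈ -1.3180e-6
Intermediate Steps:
1/(-651793 + 48*(-2228)) = 1/(-651793 - 106944) = 1/(-758737) = -1/758737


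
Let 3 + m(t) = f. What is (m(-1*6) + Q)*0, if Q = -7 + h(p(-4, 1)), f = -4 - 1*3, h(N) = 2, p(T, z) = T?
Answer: 0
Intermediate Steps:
f = -7 (f = -4 - 3 = -7)
m(t) = -10 (m(t) = -3 - 7 = -10)
Q = -5 (Q = -7 + 2 = -5)
(m(-1*6) + Q)*0 = (-10 - 5)*0 = -15*0 = 0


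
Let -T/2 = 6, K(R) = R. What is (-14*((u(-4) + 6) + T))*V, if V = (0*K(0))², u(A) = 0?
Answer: 0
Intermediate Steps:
T = -12 (T = -2*6 = -12)
V = 0 (V = (0*0)² = 0² = 0)
(-14*((u(-4) + 6) + T))*V = -14*((0 + 6) - 12)*0 = -14*(6 - 12)*0 = -14*(-6)*0 = 84*0 = 0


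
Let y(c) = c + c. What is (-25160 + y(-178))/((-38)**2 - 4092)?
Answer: 6379/662 ≈ 9.6360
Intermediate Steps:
y(c) = 2*c
(-25160 + y(-178))/((-38)**2 - 4092) = (-25160 + 2*(-178))/((-38)**2 - 4092) = (-25160 - 356)/(1444 - 4092) = -25516/(-2648) = -25516*(-1/2648) = 6379/662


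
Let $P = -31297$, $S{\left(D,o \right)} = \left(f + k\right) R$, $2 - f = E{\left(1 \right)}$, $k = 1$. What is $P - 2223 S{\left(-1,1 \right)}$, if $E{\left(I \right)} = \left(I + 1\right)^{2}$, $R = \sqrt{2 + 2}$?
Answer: $-26851$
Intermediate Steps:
$R = 2$ ($R = \sqrt{4} = 2$)
$E{\left(I \right)} = \left(1 + I\right)^{2}$
$f = -2$ ($f = 2 - \left(1 + 1\right)^{2} = 2 - 2^{2} = 2 - 4 = -2$)
$S{\left(D,o \right)} = -2$ ($S{\left(D,o \right)} = \left(-2 + 1\right) 2 = \left(-1\right) 2 = -2$)
$P - 2223 S{\left(-1,1 \right)} = -31297 - -4446 = -31297 + 4446 = -26851$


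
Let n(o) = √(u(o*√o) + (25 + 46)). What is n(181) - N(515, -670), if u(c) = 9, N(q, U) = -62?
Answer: 62 + 4*√5 ≈ 70.944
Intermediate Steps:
n(o) = 4*√5 (n(o) = √(9 + (25 + 46)) = √(9 + 71) = √80 = 4*√5)
n(181) - N(515, -670) = 4*√5 - 1*(-62) = 4*√5 + 62 = 62 + 4*√5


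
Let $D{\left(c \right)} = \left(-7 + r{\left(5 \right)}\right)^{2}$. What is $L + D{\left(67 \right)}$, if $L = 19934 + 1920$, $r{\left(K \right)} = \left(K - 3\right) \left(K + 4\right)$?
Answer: $21975$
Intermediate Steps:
$r{\left(K \right)} = \left(-3 + K\right) \left(4 + K\right)$
$L = 21854$
$D{\left(c \right)} = 121$ ($D{\left(c \right)} = \left(-7 + \left(-12 + 5 + 5^{2}\right)\right)^{2} = \left(-7 + \left(-12 + 5 + 25\right)\right)^{2} = \left(-7 + 18\right)^{2} = 11^{2} = 121$)
$L + D{\left(67 \right)} = 21854 + 121 = 21975$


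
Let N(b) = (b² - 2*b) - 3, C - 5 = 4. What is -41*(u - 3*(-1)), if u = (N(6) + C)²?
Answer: -37023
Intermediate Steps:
C = 9 (C = 5 + 4 = 9)
N(b) = -3 + b² - 2*b
u = 900 (u = ((-3 + 6² - 2*6) + 9)² = ((-3 + 36 - 12) + 9)² = (21 + 9)² = 30² = 900)
-41*(u - 3*(-1)) = -41*(900 - 3*(-1)) = -41*(900 + 3) = -41*903 = -37023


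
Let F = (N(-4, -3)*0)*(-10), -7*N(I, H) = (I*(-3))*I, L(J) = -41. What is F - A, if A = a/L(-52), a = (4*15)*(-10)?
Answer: -600/41 ≈ -14.634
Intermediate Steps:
N(I, H) = 3*I**2/7 (N(I, H) = -I*(-3)*I/7 = -(-3*I)*I/7 = -(-3)*I**2/7 = 3*I**2/7)
a = -600 (a = 60*(-10) = -600)
F = 0 (F = (((3/7)*(-4)**2)*0)*(-10) = (((3/7)*16)*0)*(-10) = ((48/7)*0)*(-10) = 0*(-10) = 0)
A = 600/41 (A = -600/(-41) = -600*(-1/41) = 600/41 ≈ 14.634)
F - A = 0 - 1*600/41 = 0 - 600/41 = -600/41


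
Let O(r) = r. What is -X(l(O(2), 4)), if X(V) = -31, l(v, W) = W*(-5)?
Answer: 31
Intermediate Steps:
l(v, W) = -5*W
-X(l(O(2), 4)) = -1*(-31) = 31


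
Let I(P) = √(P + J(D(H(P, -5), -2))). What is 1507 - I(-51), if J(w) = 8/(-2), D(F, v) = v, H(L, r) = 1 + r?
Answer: 1507 - I*√55 ≈ 1507.0 - 7.4162*I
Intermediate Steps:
J(w) = -4 (J(w) = 8*(-½) = -4)
I(P) = √(-4 + P) (I(P) = √(P - 4) = √(-4 + P))
1507 - I(-51) = 1507 - √(-4 - 51) = 1507 - √(-55) = 1507 - I*√55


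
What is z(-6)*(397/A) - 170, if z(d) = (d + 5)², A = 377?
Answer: -63693/377 ≈ -168.95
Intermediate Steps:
z(d) = (5 + d)²
z(-6)*(397/A) - 170 = (5 - 6)²*(397/377) - 170 = (-1)²*(397*(1/377)) - 170 = 1*(397/377) - 170 = 397/377 - 170 = -63693/377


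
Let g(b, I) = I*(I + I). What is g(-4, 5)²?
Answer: 2500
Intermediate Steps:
g(b, I) = 2*I² (g(b, I) = I*(2*I) = 2*I²)
g(-4, 5)² = (2*5²)² = (2*25)² = 50² = 2500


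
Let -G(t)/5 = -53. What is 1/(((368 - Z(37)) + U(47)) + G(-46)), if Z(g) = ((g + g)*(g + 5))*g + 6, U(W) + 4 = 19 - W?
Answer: -1/114401 ≈ -8.7412e-6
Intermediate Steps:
G(t) = 265 (G(t) = -5*(-53) = 265)
U(W) = 15 - W (U(W) = -4 + (19 - W) = 15 - W)
Z(g) = 6 + 2*g²*(5 + g) (Z(g) = ((2*g)*(5 + g))*g + 6 = (2*g*(5 + g))*g + 6 = 2*g²*(5 + g) + 6 = 6 + 2*g²*(5 + g))
1/(((368 - Z(37)) + U(47)) + G(-46)) = 1/(((368 - (6 + 2*37³ + 10*37²)) + (15 - 1*47)) + 265) = 1/(((368 - (6 + 2*50653 + 10*1369)) + (15 - 47)) + 265) = 1/(((368 - (6 + 101306 + 13690)) - 32) + 265) = 1/(((368 - 1*115002) - 32) + 265) = 1/(((368 - 115002) - 32) + 265) = 1/((-114634 - 32) + 265) = 1/(-114666 + 265) = 1/(-114401) = -1/114401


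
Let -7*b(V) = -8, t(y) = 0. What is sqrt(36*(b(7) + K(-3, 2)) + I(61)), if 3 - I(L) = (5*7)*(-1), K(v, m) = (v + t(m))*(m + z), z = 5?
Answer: I*sqrt(33166)/7 ≈ 26.016*I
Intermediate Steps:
b(V) = 8/7 (b(V) = -1/7*(-8) = 8/7)
K(v, m) = v*(5 + m) (K(v, m) = (v + 0)*(m + 5) = v*(5 + m))
I(L) = 38 (I(L) = 3 - 5*7*(-1) = 3 - 35*(-1) = 3 - 1*(-35) = 3 + 35 = 38)
sqrt(36*(b(7) + K(-3, 2)) + I(61)) = sqrt(36*(8/7 - 3*(5 + 2)) + 38) = sqrt(36*(8/7 - 3*7) + 38) = sqrt(36*(8/7 - 21) + 38) = sqrt(36*(-139/7) + 38) = sqrt(-5004/7 + 38) = sqrt(-4738/7) = I*sqrt(33166)/7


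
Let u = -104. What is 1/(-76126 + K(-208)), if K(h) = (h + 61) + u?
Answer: -1/76377 ≈ -1.3093e-5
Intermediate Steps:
K(h) = -43 + h (K(h) = (h + 61) - 104 = (61 + h) - 104 = -43 + h)
1/(-76126 + K(-208)) = 1/(-76126 + (-43 - 208)) = 1/(-76126 - 251) = 1/(-76377) = -1/76377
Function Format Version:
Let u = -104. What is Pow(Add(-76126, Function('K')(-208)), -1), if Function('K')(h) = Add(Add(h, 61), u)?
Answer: Rational(-1, 76377) ≈ -1.3093e-5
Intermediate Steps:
Function('K')(h) = Add(-43, h) (Function('K')(h) = Add(Add(h, 61), -104) = Add(Add(61, h), -104) = Add(-43, h))
Pow(Add(-76126, Function('K')(-208)), -1) = Pow(Add(-76126, Add(-43, -208)), -1) = Pow(Add(-76126, -251), -1) = Pow(-76377, -1) = Rational(-1, 76377)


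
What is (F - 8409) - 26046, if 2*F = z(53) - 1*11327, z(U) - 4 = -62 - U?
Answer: -40174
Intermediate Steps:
z(U) = -58 - U (z(U) = 4 + (-62 - U) = -58 - U)
F = -5719 (F = ((-58 - 1*53) - 1*11327)/2 = ((-58 - 53) - 11327)/2 = (-111 - 11327)/2 = (½)*(-11438) = -5719)
(F - 8409) - 26046 = (-5719 - 8409) - 26046 = -14128 - 26046 = -40174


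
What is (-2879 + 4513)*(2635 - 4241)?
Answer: -2624204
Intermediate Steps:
(-2879 + 4513)*(2635 - 4241) = 1634*(-1606) = -2624204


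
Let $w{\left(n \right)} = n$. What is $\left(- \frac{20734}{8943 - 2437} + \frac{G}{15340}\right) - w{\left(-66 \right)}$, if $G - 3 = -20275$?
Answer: $\frac{767123181}{12475255} \approx 61.492$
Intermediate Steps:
$G = -20272$ ($G = 3 - 20275 = -20272$)
$\left(- \frac{20734}{8943 - 2437} + \frac{G}{15340}\right) - w{\left(-66 \right)} = \left(- \frac{20734}{8943 - 2437} - \frac{20272}{15340}\right) - -66 = \left(- \frac{20734}{6506} - \frac{5068}{3835}\right) + 66 = \left(\left(-20734\right) \frac{1}{6506} - \frac{5068}{3835}\right) + 66 = \left(- \frac{10367}{3253} - \frac{5068}{3835}\right) + 66 = - \frac{56243649}{12475255} + 66 = \frac{767123181}{12475255}$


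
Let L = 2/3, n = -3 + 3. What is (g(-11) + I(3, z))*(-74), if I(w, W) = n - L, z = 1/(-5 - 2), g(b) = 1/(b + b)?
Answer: 1739/33 ≈ 52.697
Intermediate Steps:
g(b) = 1/(2*b)
z = -1/7 (z = 1/(-7) = -1/7 ≈ -0.14286)
n = 0
L = 2/3 (L = 2*(1/3) = 2/3 ≈ 0.66667)
I(w, W) = -2/3 (I(w, W) = 0 - 1*2/3 = 0 - 2/3 = -2/3)
(g(-11) + I(3, z))*(-74) = ((1/2)/(-11) - 2/3)*(-74) = ((1/2)*(-1/11) - 2/3)*(-74) = (-1/22 - 2/3)*(-74) = -47/66*(-74) = 1739/33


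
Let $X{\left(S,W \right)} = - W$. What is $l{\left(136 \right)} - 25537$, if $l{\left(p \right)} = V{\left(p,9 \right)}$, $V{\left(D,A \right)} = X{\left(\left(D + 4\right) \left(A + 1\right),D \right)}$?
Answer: $-25673$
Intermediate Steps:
$V{\left(D,A \right)} = - D$
$l{\left(p \right)} = - p$
$l{\left(136 \right)} - 25537 = \left(-1\right) 136 - 25537 = -136 - 25537 = -25673$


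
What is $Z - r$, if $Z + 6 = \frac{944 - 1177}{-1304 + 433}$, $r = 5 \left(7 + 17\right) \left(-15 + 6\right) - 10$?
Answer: $\frac{944397}{871} \approx 1084.3$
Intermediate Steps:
$r = -1090$ ($r = 5 \cdot 24 \left(-9\right) - 10 = 5 \left(-216\right) - 10 = -1080 - 10 = -1090$)
$Z = - \frac{4993}{871}$ ($Z = -6 + \frac{944 - 1177}{-1304 + 433} = -6 - \frac{233}{-871} = -6 - - \frac{233}{871} = -6 + \frac{233}{871} = - \frac{4993}{871} \approx -5.7325$)
$Z - r = - \frac{4993}{871} - -1090 = - \frac{4993}{871} + 1090 = \frac{944397}{871}$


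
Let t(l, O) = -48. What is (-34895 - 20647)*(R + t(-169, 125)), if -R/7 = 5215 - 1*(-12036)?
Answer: 6709751310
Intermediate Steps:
R = -120757 (R = -7*(5215 - 1*(-12036)) = -7*(5215 + 12036) = -7*17251 = -120757)
(-34895 - 20647)*(R + t(-169, 125)) = (-34895 - 20647)*(-120757 - 48) = -55542*(-120805) = 6709751310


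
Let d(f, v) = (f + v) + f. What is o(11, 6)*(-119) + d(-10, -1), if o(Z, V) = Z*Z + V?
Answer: -15134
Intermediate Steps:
d(f, v) = v + 2*f
o(Z, V) = V + Z² (o(Z, V) = Z² + V = V + Z²)
o(11, 6)*(-119) + d(-10, -1) = (6 + 11²)*(-119) + (-1 + 2*(-10)) = (6 + 121)*(-119) + (-1 - 20) = 127*(-119) - 21 = -15113 - 21 = -15134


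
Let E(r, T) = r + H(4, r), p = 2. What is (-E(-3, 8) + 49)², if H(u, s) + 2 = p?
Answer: 2704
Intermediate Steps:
H(u, s) = 0 (H(u, s) = -2 + 2 = 0)
E(r, T) = r (E(r, T) = r + 0 = r)
(-E(-3, 8) + 49)² = (-1*(-3) + 49)² = (3 + 49)² = 52² = 2704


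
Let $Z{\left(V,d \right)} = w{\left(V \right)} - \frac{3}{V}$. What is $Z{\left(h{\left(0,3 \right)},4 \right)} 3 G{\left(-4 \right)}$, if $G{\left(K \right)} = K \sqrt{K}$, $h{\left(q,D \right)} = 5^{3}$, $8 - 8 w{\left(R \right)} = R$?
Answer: $\frac{43947 i}{125} \approx 351.58 i$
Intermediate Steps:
$w{\left(R \right)} = 1 - \frac{R}{8}$
$h{\left(q,D \right)} = 125$
$G{\left(K \right)} = K^{\frac{3}{2}}$
$Z{\left(V,d \right)} = 1 - \frac{3}{V} - \frac{V}{8}$ ($Z{\left(V,d \right)} = \left(1 - \frac{V}{8}\right) - \frac{3}{V} = 1 - \frac{3}{V} - \frac{V}{8}$)
$Z{\left(h{\left(0,3 \right)},4 \right)} 3 G{\left(-4 \right)} = \left(1 - \frac{3}{125} - \frac{125}{8}\right) 3 \left(-4\right)^{\frac{3}{2}} = \left(1 - \frac{3}{125} - \frac{125}{8}\right) 3 \left(- 8 i\right) = \left(- \frac{14649}{1000}\right) 3 \left(- 8 i\right) = - \frac{43947 \left(- 8 i\right)}{1000} = \frac{43947 i}{125}$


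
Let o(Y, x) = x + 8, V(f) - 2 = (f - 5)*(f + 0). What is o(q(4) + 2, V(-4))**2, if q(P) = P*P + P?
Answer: 2116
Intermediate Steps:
q(P) = P + P**2 (q(P) = P**2 + P = P + P**2)
V(f) = 2 + f*(-5 + f) (V(f) = 2 + (f - 5)*(f + 0) = 2 + (-5 + f)*f = 2 + f*(-5 + f))
o(Y, x) = 8 + x
o(q(4) + 2, V(-4))**2 = (8 + (2 + (-4)**2 - 5*(-4)))**2 = (8 + (2 + 16 + 20))**2 = (8 + 38)**2 = 46**2 = 2116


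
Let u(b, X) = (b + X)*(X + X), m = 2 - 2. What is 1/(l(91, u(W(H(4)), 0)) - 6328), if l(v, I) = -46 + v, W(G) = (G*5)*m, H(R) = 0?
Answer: -1/6283 ≈ -0.00015916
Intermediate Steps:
m = 0
W(G) = 0 (W(G) = (G*5)*0 = (5*G)*0 = 0)
u(b, X) = 2*X*(X + b) (u(b, X) = (X + b)*(2*X) = 2*X*(X + b))
1/(l(91, u(W(H(4)), 0)) - 6328) = 1/((-46 + 91) - 6328) = 1/(45 - 6328) = 1/(-6283) = -1/6283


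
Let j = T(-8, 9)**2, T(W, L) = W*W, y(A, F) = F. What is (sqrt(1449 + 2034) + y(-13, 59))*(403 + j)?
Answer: 265441 + 40491*sqrt(43) ≈ 5.3096e+5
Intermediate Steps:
T(W, L) = W**2
j = 4096 (j = ((-8)**2)**2 = 64**2 = 4096)
(sqrt(1449 + 2034) + y(-13, 59))*(403 + j) = (sqrt(1449 + 2034) + 59)*(403 + 4096) = (sqrt(3483) + 59)*4499 = (9*sqrt(43) + 59)*4499 = (59 + 9*sqrt(43))*4499 = 265441 + 40491*sqrt(43)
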